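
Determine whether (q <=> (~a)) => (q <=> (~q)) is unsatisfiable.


Truth table over {a, q}:
a | q | φ
---------
False | False | True
True | False | False
False | True | False
True | True | True
Satisfying assignment at row 1: a=False, q=False gives True.

No, it is not a contradiction.


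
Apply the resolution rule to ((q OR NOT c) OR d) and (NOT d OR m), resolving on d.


The clauses contain complementary literals d and NOTd.
Resolution eliminates this pair and disjoins the remaining literals (merging duplicates).

((NOT c OR q) OR m)


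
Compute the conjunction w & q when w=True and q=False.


Conjunction is true only when both operands are true.
Substitute: w=True, q=False.
True & False evaluates to False.

False


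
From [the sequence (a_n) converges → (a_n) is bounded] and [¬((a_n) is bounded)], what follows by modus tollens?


Modus tollens: from (P → Q) and ¬Q, infer ¬P.
Q = '(a_n) is bounded' is denied; since P → Q, P must also fail.

Not (the sequence (a_n) converges).


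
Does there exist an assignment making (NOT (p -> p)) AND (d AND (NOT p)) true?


Check all 4 assignments over {d, p}:
d | p | φ
---------
F | F | F
T | F | F
F | T | F
T | T | F
No assignment makes the formula true.

Unsatisfiable.


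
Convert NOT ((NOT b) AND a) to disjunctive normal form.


Step 1: Apply De Morgan: ¬((¬b) ∧ a) = ¬(¬b) ∨ ¬a.
Step 2: Eliminate any double negations (¬¬X = X).

b OR (NOT a)


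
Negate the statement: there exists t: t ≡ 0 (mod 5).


¬(for all x: φ) = there exists x: ¬φ, and ¬(there exists x: φ) = for all x: ¬φ.
Apply to the existential statement.

for all t: NOT(t ≡ 0 (mod 5))


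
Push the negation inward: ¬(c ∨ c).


De Morgan: the negation of a disjunction is the conjunction of the negations.
Distribute ¬ across ∨, flipping it to ∧, and negate each literal.

(¬c) ∧ (¬c)


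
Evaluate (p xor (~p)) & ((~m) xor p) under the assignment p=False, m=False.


Substitute p=False, m=False:
~p = True
p xor (~p) = False xor True = True
~m = True
(~m) xor p = True xor False = True
(p xor (~p)) & ((~m) xor p) = True & True = True

True


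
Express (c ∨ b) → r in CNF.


Step 1: Rewrite as ¬(c ∨ b) ∨ r = (¬c ∧ ¬b) ∨ r.
Step 2: Distribute ∨ over ∧.

((¬c) ∨ r) ∧ ((¬b) ∨ r)


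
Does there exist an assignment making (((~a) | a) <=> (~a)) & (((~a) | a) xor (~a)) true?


Check all 2 assignments over {a}:
a | φ
-----
False | False
True | False
No assignment makes the formula true.

Unsatisfiable.


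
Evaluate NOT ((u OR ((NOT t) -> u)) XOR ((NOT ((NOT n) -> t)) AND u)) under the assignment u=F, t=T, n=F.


Substitute u=F, t=T, n=F:
NOT t = F
(NOT t) -> u = F -> F = T
u OR ((NOT t) -> u) = F OR T = T
NOT n = T
(NOT n) -> t = T -> T = T
NOT ((NOT n) -> t) = F
(NOT ((NOT n) -> t)) AND u = F AND F = F
(u OR ((NOT t) -> u)) XOR ((NOT ((NOT n) -> t)) AND u) = T XOR F = T
NOT ((u OR ((NOT t) -> u)) XOR ((NOT ((NOT n) -> t)) AND u)) = F

F


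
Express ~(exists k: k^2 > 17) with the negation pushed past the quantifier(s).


¬(forall x: φ) = exists x: ¬φ, and ¬(exists x: φ) = forall x: ¬φ.
Apply to the existential statement.

forall k: ~(k^2 > 17)


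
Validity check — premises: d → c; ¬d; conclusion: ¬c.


This is denying the antecedent (fallacy). There exist truth assignments where the premises are all true but the conclusion is false.

Invalid.


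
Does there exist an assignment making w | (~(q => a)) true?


Search for a satisfying assignment over {a, q, w}.
Try a=False, q=True, w=False: the formula evaluates to True.
A satisfying assignment exists.

Satisfiable.


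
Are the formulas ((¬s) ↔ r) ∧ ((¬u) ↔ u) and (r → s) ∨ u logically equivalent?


Compare truth tables:
r | s | u | φ | ψ
-----------------
F | F | F | F | T
T | F | F | F | F
F | T | F | F | T
T | T | F | F | T
F | F | T | F | T
T | F | T | F | T
F | T | T | F | T
T | T | T | F | T
They differ at row 1 (r=F, s=F, u=F): φ=F but ψ=T.

No, they are not logically equivalent.


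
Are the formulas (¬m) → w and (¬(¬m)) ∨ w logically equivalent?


Compare truth tables:
m | w | φ | ψ
-------------
F | F | F | F
T | F | T | T
F | T | T | T
T | T | T | T
The columns φ and ψ agree on every row.

Yes, they are logically equivalent.


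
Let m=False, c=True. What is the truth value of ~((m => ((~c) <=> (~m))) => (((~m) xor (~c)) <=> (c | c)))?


Substitute m=False, c=True:
… (earlier sub-steps elided)
~m = True
(~c) <=> (~m) = False <=> True = False
m => ((~c) <=> (~m)) = False => False = True
~m = True
~c = False
(~m) xor (~c) = True xor False = True
c | c = True | True = True
((~m) xor (~c)) <=> (c | c) = True <=> True = True
(m => ((~c) <=> (~m))) => (((~m) xor (~c)) <=> (c | c)) = True => True = True
~((m => ((~c) <=> (~m))) => (((~m) xor (~c)) <=> (c | c))) = False

False


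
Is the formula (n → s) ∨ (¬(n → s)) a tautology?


Build the truth table over {n, s}:
n | s | φ
---------
F | F | T
T | F | T
F | T | T
T | T | T
Every row evaluates to true.

Yes, it is a tautology.


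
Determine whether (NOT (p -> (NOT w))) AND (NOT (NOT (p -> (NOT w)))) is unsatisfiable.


Truth table over {p, w}:
p | w | φ
---------
F | F | F
T | F | F
F | T | F
T | T | F
Every row is false.

Yes, it is a contradiction.


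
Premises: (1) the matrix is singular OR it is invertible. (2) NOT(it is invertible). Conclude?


Disjunctive syllogism: from (P ∨ Q) and ¬P, infer Q.
One disjunct, 'it is invertible', is ruled out; the other must hold.

the matrix is singular


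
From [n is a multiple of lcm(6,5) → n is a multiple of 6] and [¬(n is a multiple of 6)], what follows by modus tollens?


Modus tollens: from (P → Q) and ¬Q, infer ¬P.
Q = 'n is a multiple of 6' is denied; since P → Q, P must also fail.

Not (n is a multiple of lcm(6,5)).


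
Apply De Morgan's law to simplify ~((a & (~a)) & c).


De Morgan: the negation of a conjunction is the disjunction of the negations.
Distribute ~ across &, flipping it to |, and negate each literal.

((~a) | a) | (~c)


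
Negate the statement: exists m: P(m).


¬(forall x: φ) = exists x: ¬φ, and ¬(exists x: φ) = forall x: ¬φ.
Apply to the existential statement.

forall m: ~(P(m))


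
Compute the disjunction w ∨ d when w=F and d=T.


Disjunction is false only when both operands are false.
Substitute: w=F, d=T.
F ∨ T evaluates to T.

T


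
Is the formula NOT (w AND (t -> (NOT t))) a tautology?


Build the truth table over {t, w}:
t | w | φ
---------
F | F | T
T | F | T
F | T | F
T | T | T
Counterexample at row 3: with t=F, w=T, the formula is F.

No, it is not a tautology.


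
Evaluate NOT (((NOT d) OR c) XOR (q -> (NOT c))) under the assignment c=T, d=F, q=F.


Substitute c=T, d=F, q=F:
NOT d = T
(NOT d) OR c = T OR T = T
NOT c = F
q -> (NOT c) = F -> F = T
((NOT d) OR c) XOR (q -> (NOT c)) = T XOR T = F
NOT (((NOT d) OR c) XOR (q -> (NOT c))) = T

T


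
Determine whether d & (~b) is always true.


Build the truth table over {b, d}:
b | d | φ
---------
False | False | False
True | False | False
False | True | True
True | True | False
Counterexample at row 1: with b=False, d=False, the formula is False.

No, it is not a tautology.


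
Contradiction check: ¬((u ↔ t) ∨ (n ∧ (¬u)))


Truth table over {n, t, u}:
n | t | u | φ
-------------
F | F | F | F
T | F | F | F
F | T | F | T
T | T | F | F
F | F | T | T
T | F | T | T
F | T | T | F
T | T | T | F
Satisfying assignment at row 3: n=F, t=T, u=F gives T.

No, it is not a contradiction.


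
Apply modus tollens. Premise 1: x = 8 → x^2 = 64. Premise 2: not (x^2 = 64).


Modus tollens: from (P → Q) and ¬Q, infer ¬P.
Q = 'x^2 = 64' is denied; since P → Q, P must also fail.

Not (x = 8).


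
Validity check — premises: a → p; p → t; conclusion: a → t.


This matches the form of hypothetical syllogism: the conclusion follows in every model of the premises.

Valid.


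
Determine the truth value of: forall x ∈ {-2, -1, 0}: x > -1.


Evaluate the predicate on each element: -2:False, -1:False, 0:True.
Counterexample x = -2 fails the predicate.

False


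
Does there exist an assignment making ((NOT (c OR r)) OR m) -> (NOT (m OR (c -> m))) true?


Search for a satisfying assignment over {c, m, r}.
Try c=T, m=F, r=F: the formula evaluates to T.
A satisfying assignment exists.

Satisfiable.


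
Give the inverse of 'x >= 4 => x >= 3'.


The inverse of (P → Q) is (¬P → ¬Q). It is equivalent to the converse, not to the original.
Here P = 'x >= 4' and Q = 'x >= 3'.

If not (x >= 4), then not (x >= 3).


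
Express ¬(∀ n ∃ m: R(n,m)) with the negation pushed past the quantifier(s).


Negation flips each quantifier (∀↔∃) and negates the inner predicate.
¬(∀ n ∃ m: φ) = ∃ n ∀ m: ¬φ.

∃ n ∀ m: ¬(R(n,m))


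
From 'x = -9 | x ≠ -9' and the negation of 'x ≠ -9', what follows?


Disjunctive syllogism: from (P ∨ Q) and ¬P, infer Q.
One disjunct, 'x ≠ -9', is ruled out; the other must hold.

x = -9


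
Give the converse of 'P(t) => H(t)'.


The converse of (P → Q) is (Q → P). It is not in general equivalent to the original.
Here P = 'P(t)' and Q = 'H(t)'.

If H(t), then P(t).


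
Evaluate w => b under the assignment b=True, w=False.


Substitute b=True, w=False:
w => b = False => True = True

True


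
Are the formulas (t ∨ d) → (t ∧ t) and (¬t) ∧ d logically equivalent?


Compare truth tables:
d | t | φ | ψ
-------------
F | F | T | F
T | F | F | T
F | T | T | F
T | T | T | F
They differ at row 1 (d=F, t=F): φ=T but ψ=F.

No, they are not logically equivalent.


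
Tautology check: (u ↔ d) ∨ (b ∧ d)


Build the truth table over {b, d, u}:
b | d | u | φ
-------------
F | F | F | T
T | F | F | T
F | T | F | F
T | T | F | T
F | F | T | F
T | F | T | F
F | T | T | T
T | T | T | T
Counterexample at row 3: with b=F, d=T, u=F, the formula is F.

No, it is not a tautology.


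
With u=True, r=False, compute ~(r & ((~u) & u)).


Substitute u=True, r=False:
~u = False
(~u) & u = False & True = False
r & ((~u) & u) = False & False = False
~(r & ((~u) & u)) = True

True


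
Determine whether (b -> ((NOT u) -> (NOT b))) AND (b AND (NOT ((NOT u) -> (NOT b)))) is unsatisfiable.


Truth table over {b, u}:
b | u | φ
---------
F | F | F
T | F | F
F | T | F
T | T | F
Every row is false.

Yes, it is a contradiction.


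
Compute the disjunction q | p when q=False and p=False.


Disjunction is false only when both operands are false.
Substitute: q=False, p=False.
False | False evaluates to False.

False


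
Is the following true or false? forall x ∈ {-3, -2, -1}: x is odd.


Evaluate the predicate on each element: -3:True, -2:False, -1:True.
Counterexample x = -2 fails the predicate.

False


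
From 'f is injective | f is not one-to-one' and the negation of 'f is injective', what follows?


Disjunctive syllogism: from (P ∨ Q) and ¬P, infer Q.
One disjunct, 'f is injective', is ruled out; the other must hold.

f is not one-to-one


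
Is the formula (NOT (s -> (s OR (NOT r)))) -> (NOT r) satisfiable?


Search for a satisfying assignment over {r, s}.
Try r=F, s=F: the formula evaluates to T.
A satisfying assignment exists.

Satisfiable.


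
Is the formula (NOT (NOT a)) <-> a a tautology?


Build the truth table over {a}:
a | φ
-----
F | T
T | T
Every row evaluates to true.

Yes, it is a tautology.


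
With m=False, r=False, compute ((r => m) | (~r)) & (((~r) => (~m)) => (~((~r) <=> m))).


Substitute m=False, r=False:
… (earlier sub-steps elided)
~r = True
(r => m) | (~r) = True | True = True
~r = True
~m = True
(~r) => (~m) = True => True = True
~r = True
(~r) <=> m = True <=> False = False
~((~r) <=> m) = True
((~r) => (~m)) => (~((~r) <=> m)) = True => True = True
((r => m) | (~r)) & (((~r) => (~m)) => (~((~r) <=> m))) = True & True = True

True


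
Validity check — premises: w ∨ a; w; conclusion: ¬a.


This is affirming a disjunct (fallacy). There exist truth assignments where the premises are all true but the conclusion is false.

Invalid.


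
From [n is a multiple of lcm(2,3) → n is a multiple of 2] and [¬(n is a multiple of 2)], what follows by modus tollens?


Modus tollens: from (P → Q) and ¬Q, infer ¬P.
Q = 'n is a multiple of 2' is denied; since P → Q, P must also fail.

Not (n is a multiple of lcm(2,3)).


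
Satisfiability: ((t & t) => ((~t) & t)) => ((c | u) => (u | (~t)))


Search for a satisfying assignment over {c, t, u}.
Try c=False, t=False, u=False: the formula evaluates to True.
A satisfying assignment exists.

Satisfiable.


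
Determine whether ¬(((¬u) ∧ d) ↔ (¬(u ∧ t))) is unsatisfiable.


Truth table over {d, t, u}:
d | t | u | φ
-------------
F | F | F | T
T | F | F | F
F | T | F | T
T | T | F | F
F | F | T | T
T | F | T | T
F | T | T | F
T | T | T | F
Satisfying assignment at row 1: d=F, t=F, u=F gives T.

No, it is not a contradiction.


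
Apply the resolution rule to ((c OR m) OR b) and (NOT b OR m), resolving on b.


The clauses contain complementary literals b and NOTb.
Resolution eliminates this pair and disjoins the remaining literals (merging duplicates).

(m OR c)


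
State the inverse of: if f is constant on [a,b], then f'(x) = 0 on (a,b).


The inverse of (P → Q) is (¬P → ¬Q). It is equivalent to the converse, not to the original.
Here P = 'f is constant on [a,b]' and Q = 'f'(x) = 0 on (a,b)'.

If not (f is constant on [a,b]), then not (f'(x) = 0 on (a,b)).


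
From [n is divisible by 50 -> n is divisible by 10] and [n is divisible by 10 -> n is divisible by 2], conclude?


Hypothetical syllogism: from (P → Q) and (Q → R), infer (P → R).
Chain the two implications through the shared middle term 'n is divisible by 10'.

n is divisible by 50 -> n is divisible by 2


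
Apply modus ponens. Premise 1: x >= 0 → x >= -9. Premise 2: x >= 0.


Modus ponens: from (P → Q) and P, infer Q.
P = 'x >= 0' is asserted, and P → Q holds, so Q follows.

x >= -9.


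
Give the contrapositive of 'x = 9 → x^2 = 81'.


The contrapositive of (P → Q) is (¬Q → ¬P); it is logically equivalent to the original.
Here P = 'x = 9' and Q = 'x^2 = 81'.

If not (x^2 = 81), then not (x = 9).


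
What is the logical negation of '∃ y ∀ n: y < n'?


Negation flips each quantifier (∀↔∃) and negates the inner predicate.
¬(∃ y ∀ n: φ) = ∀ y ∃ n: ¬φ.

∀ y ∃ n: ¬(y < n)


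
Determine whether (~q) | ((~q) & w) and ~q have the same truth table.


Compare truth tables:
q | w | φ | ψ
-------------
False | False | True | True
True | False | False | False
False | True | True | True
True | True | False | False
The columns φ and ψ agree on every row.

Yes, they are logically equivalent.


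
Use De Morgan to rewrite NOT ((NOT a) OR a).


De Morgan: the negation of a disjunction is the conjunction of the negations.
Distribute NOT across OR, flipping it to AND, and negate each literal.

a AND (NOT a)


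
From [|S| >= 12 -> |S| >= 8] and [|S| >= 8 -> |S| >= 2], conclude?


Hypothetical syllogism: from (P → Q) and (Q → R), infer (P → R).
Chain the two implications through the shared middle term '|S| >= 8'.

|S| >= 12 -> |S| >= 2


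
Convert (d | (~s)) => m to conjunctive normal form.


Step 1: Rewrite as ¬(d ∨ (¬s)) ∨ m = (¬d ∧ ¬(¬s)) ∨ m.
Step 2: Distribute ∨ over ∧.
Step 3: Eliminate any double negations (¬¬X = X).

((~d) | m) & (s | m)


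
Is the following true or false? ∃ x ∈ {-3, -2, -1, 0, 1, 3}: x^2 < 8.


Evaluate the predicate on each element: -3:F, -2:T, -1:T, 0:T, 1:T, 3:F.
Witness x = -2 satisfies the predicate.

T


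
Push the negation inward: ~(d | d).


De Morgan: the negation of a disjunction is the conjunction of the negations.
Distribute ~ across |, flipping it to &, and negate each literal.

(~d) & (~d)


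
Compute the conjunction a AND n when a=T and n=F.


Conjunction is true only when both operands are true.
Substitute: a=T, n=F.
T AND F evaluates to F.

F


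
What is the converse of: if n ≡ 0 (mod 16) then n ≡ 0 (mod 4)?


The converse of (P → Q) is (Q → P). It is not in general equivalent to the original.
Here P = 'n ≡ 0 (mod 16)' and Q = 'n ≡ 0 (mod 4)'.

If n ≡ 0 (mod 4), then n ≡ 0 (mod 16).


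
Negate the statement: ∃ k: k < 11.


¬(∀ x: φ) = ∃ x: ¬φ, and ¬(∃ x: φ) = ∀ x: ¬φ.
Apply to the existential statement.

∀ k: ¬(k < 11)


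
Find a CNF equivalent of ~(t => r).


Step 1: Rewrite t → r as ¬t ∨ r.
Step 2: Negate: ¬(¬t ∨ r) = t ∧ ¬r (De Morgan + double negation).

t & (~r)


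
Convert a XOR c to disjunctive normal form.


Step 1: a ⊕ c is true exactly when they disagree: (a ∧ ¬c) ∨ (¬a ∧ c).

(a AND (NOT c)) OR ((NOT a) AND c)


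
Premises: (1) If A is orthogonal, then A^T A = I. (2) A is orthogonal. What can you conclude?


Modus ponens: from (P → Q) and P, infer Q.
P = 'A is orthogonal' is asserted, and P → Q holds, so Q follows.

A^T A = I.


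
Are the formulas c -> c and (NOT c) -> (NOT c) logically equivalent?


Compare truth tables:
c | φ | ψ
---------
F | T | T
T | T | T
The columns φ and ψ agree on every row.

Yes, they are logically equivalent.


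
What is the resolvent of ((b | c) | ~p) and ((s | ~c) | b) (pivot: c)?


The clauses contain complementary literals c and ~c.
Resolution eliminates this pair and disjoins the remaining literals (merging duplicates).

((~p | b) | s)


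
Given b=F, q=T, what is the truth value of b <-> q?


Biconditional is true when both operands have the same truth value.
Substitute: b=F, q=T.
F <-> T evaluates to F.

F


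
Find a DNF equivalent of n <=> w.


Step 1: n ↔ w is true exactly when both agree: (n ∧ w) ∨ (¬n ∧ ¬w).

(n & w) | ((~n) & (~w))


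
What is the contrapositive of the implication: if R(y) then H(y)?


The contrapositive of (P → Q) is (¬Q → ¬P); it is logically equivalent to the original.
Here P = 'R(y)' and Q = 'H(y)'.

If not (H(y)), then not (R(y)).


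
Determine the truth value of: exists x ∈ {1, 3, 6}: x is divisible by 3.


Evaluate the predicate on each element: 1:False, 3:True, 6:True.
Witness x = 3 satisfies the predicate.

True


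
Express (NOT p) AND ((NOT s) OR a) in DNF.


Step 1: Distribute ∧ over ∨: (¬p) ∧ ((¬s) ∨ a) = ((¬p) ∧ (¬s)) ∨ ((¬p) ∧ a).

((NOT p) AND (NOT s)) OR ((NOT p) AND a)


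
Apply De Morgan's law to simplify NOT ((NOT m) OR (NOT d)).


De Morgan: the negation of a disjunction is the conjunction of the negations.
Distribute NOT across OR, flipping it to AND, and negate each literal.

m AND d


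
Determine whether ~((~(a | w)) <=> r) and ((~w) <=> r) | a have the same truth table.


Compare truth tables:
a | r | w | φ | ψ
-----------------
False | False | False | True | False
True | False | False | False | True
False | True | False | False | True
True | True | False | True | True
False | False | True | False | True
True | False | True | False | True
False | True | True | True | False
True | True | True | True | True
They differ at row 1 (a=False, r=False, w=False): φ=True but ψ=False.

No, they are not logically equivalent.


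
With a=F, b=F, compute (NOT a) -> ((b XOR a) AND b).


Substitute a=F, b=F:
NOT a = T
b XOR a = F XOR F = F
(b XOR a) AND b = F AND F = F
(NOT a) -> ((b XOR a) AND b) = T -> F = F

F


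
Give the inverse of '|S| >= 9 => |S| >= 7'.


The inverse of (P → Q) is (¬P → ¬Q). It is equivalent to the converse, not to the original.
Here P = '|S| >= 9' and Q = '|S| >= 7'.

If not (|S| >= 9), then not (|S| >= 7).


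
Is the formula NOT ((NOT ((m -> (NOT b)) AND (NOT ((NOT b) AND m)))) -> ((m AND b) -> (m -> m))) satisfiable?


Check all 4 assignments over {b, m}:
b | m | φ
---------
F | F | F
T | F | F
F | T | F
T | T | F
No assignment makes the formula true.

Unsatisfiable.


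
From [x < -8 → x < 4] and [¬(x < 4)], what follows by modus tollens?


Modus tollens: from (P → Q) and ¬Q, infer ¬P.
Q = 'x < 4' is denied; since P → Q, P must also fail.

Not (x < -8).


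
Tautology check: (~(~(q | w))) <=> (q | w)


Build the truth table over {q, w}:
q | w | φ
---------
False | False | True
True | False | True
False | True | True
True | True | True
Every row evaluates to true.

Yes, it is a tautology.


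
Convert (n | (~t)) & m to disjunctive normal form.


Step 1: Distribute ∧ over ∨: (n ∨ (¬t)) ∧ m = (n ∧ m) ∨ ((¬t) ∧ m).

(n & m) | ((~t) & m)


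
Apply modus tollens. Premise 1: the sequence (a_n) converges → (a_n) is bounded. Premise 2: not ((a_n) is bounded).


Modus tollens: from (P → Q) and ¬Q, infer ¬P.
Q = '(a_n) is bounded' is denied; since P → Q, P must also fail.

Not (the sequence (a_n) converges).


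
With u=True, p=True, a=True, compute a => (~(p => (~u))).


Substitute u=True, p=True, a=True:
~u = False
p => (~u) = True => False = False
~(p => (~u)) = True
a => (~(p => (~u))) = True => True = True

True


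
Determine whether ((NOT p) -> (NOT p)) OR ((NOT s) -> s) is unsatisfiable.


Truth table over {p, s}:
p | s | φ
---------
F | F | T
T | F | T
F | T | T
T | T | T
Satisfying assignment at row 1: p=F, s=F gives T.

No, it is not a contradiction.


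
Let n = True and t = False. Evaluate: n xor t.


Exclusive or is true when exactly one operand is true.
Substitute: n=True, t=False.
True xor False evaluates to True.

True


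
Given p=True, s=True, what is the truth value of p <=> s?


Biconditional is true when both operands have the same truth value.
Substitute: p=True, s=True.
True <=> True evaluates to True.

True


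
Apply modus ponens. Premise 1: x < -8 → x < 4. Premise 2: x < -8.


Modus ponens: from (P → Q) and P, infer Q.
P = 'x < -8' is asserted, and P → Q holds, so Q follows.

x < 4.


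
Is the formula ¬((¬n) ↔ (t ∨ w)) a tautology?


Build the truth table over {n, t, w}:
n | t | w | φ
-------------
F | F | F | T
T | F | F | F
F | T | F | F
T | T | F | T
F | F | T | F
T | F | T | T
F | T | T | F
T | T | T | T
Counterexample at row 2: with n=T, t=F, w=F, the formula is F.

No, it is not a tautology.


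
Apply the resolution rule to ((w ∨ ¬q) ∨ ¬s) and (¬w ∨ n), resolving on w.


The clauses contain complementary literals w and ¬w.
Resolution eliminates this pair and disjoins the remaining literals (merging duplicates).

((¬s ∨ ¬q) ∨ n)


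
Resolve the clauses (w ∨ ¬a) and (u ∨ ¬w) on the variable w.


The clauses contain complementary literals w and ¬w.
Resolution eliminates this pair and disjoins the remaining literals (merging duplicates).

(¬a ∨ u)


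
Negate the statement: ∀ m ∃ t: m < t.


Negation flips each quantifier (∀↔∃) and negates the inner predicate.
¬(∀ m ∃ t: φ) = ∃ m ∀ t: ¬φ.

∃ m ∀ t: ¬(m < t)


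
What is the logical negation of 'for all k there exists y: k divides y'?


Negation flips each quantifier (∀↔∃) and negates the inner predicate.
¬(for all k there exists y: φ) = there exists k for all y: ¬φ.

there exists k for all y: NOT(k divides y)


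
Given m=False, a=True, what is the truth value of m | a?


Disjunction is false only when both operands are false.
Substitute: m=False, a=True.
False | True evaluates to True.

True


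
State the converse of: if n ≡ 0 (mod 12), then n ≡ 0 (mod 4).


The converse of (P → Q) is (Q → P). It is not in general equivalent to the original.
Here P = 'n ≡ 0 (mod 12)' and Q = 'n ≡ 0 (mod 4)'.

If n ≡ 0 (mod 4), then n ≡ 0 (mod 12).


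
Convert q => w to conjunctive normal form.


Step 1: Rewrite q → w as ¬q ∨ w.

(~q) | w


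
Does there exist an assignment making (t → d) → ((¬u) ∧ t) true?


Search for a satisfying assignment over {d, t, u}.
Try d=F, t=T, u=F: the formula evaluates to T.
A satisfying assignment exists.

Satisfiable.


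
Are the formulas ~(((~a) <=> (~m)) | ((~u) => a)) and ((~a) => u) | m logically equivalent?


Compare truth tables:
a | m | u | φ | ψ
-----------------
False | False | False | False | False
True | False | False | False | True
False | True | False | True | True
True | True | False | False | True
False | False | True | False | True
True | False | True | False | True
False | True | True | False | True
True | True | True | False | True
They differ at row 2 (a=True, m=False, u=False): φ=False but ψ=True.

No, they are not logically equivalent.


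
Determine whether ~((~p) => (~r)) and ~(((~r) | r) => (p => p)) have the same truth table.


Compare truth tables:
p | r | φ | ψ
-------------
False | False | False | False
True | False | False | False
False | True | True | False
True | True | False | False
They differ at row 3 (p=False, r=True): φ=True but ψ=False.

No, they are not logically equivalent.


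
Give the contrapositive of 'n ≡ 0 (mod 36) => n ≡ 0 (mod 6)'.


The contrapositive of (P → Q) is (¬Q → ¬P); it is logically equivalent to the original.
Here P = 'n ≡ 0 (mod 36)' and Q = 'n ≡ 0 (mod 6)'.

If not (n ≡ 0 (mod 6)), then not (n ≡ 0 (mod 36)).


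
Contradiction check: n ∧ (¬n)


Truth table over {n}:
n | φ
-----
F | F
T | F
Every row is false.

Yes, it is a contradiction.


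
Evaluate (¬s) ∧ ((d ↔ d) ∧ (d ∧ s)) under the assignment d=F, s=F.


Substitute d=F, s=F:
¬s = T
d ↔ d = F ↔ F = T
d ∧ s = F ∧ F = F
(d ↔ d) ∧ (d ∧ s) = T ∧ F = F
(¬s) ∧ ((d ↔ d) ∧ (d ∧ s)) = T ∧ F = F

F


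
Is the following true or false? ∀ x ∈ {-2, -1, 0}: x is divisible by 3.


Evaluate the predicate on each element: -2:F, -1:F, 0:T.
Counterexample x = -2 fails the predicate.

F


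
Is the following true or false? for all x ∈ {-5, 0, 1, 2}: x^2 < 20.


Evaluate the predicate on each element: -5:F, 0:T, 1:T, 2:T.
Counterexample x = -5 fails the predicate.

F


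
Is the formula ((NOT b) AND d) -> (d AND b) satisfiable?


Search for a satisfying assignment over {b, d}.
Try b=F, d=F: the formula evaluates to T.
A satisfying assignment exists.

Satisfiable.


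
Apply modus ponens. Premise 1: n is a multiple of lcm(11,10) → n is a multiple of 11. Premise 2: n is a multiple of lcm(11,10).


Modus ponens: from (P → Q) and P, infer Q.
P = 'n is a multiple of lcm(11,10)' is asserted, and P → Q holds, so Q follows.

n is a multiple of 11.


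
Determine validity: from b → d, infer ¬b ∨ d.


This matches the form of material implication: the conclusion follows in every model of the premises.

Valid.


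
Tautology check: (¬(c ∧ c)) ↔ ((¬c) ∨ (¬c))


Build the truth table over {c}:
c | φ
-----
F | T
T | T
Every row evaluates to true.

Yes, it is a tautology.


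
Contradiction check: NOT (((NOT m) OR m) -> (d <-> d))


Truth table over {d, m}:
d | m | φ
---------
F | F | F
T | F | F
F | T | F
T | T | F
Every row is false.

Yes, it is a contradiction.


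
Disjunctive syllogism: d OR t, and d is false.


Disjunctive syllogism: from (P ∨ Q) and ¬P, infer Q.
One disjunct, 'd', is ruled out; the other must hold.

t


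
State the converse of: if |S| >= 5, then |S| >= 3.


The converse of (P → Q) is (Q → P). It is not in general equivalent to the original.
Here P = '|S| >= 5' and Q = '|S| >= 3'.

If |S| >= 3, then |S| >= 5.


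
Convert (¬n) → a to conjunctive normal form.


Step 1: Rewrite (¬n) → a as ¬(¬n) ∨ a.
Step 2: Eliminate any double negations (¬¬X = X).

n ∨ a


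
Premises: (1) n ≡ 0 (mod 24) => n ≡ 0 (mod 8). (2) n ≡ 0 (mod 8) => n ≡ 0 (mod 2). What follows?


Hypothetical syllogism: from (P → Q) and (Q → R), infer (P → R).
Chain the two implications through the shared middle term 'n ≡ 0 (mod 8)'.

n ≡ 0 (mod 24) => n ≡ 0 (mod 2)


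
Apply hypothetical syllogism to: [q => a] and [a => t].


Hypothetical syllogism: from (P → Q) and (Q → R), infer (P → R).
Chain the two implications through the shared middle term 'a'.

q => t


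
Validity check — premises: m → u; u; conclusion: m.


This is affirming the consequent (fallacy). There exist truth assignments where the premises are all true but the conclusion is false.

Invalid.


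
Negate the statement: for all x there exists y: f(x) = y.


Negation flips each quantifier (∀↔∃) and negates the inner predicate.
¬(for all x there exists y: φ) = there exists x for all y: ¬φ.

there exists x for all y: NOT(f(x) = y)


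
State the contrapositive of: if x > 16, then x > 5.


The contrapositive of (P → Q) is (¬Q → ¬P); it is logically equivalent to the original.
Here P = 'x > 16' and Q = 'x > 5'.

If not (x > 5), then not (x > 16).


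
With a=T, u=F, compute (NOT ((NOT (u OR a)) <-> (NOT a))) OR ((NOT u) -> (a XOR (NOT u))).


Substitute a=T, u=F:
u OR a = F OR T = T
NOT (u OR a) = F
NOT a = F
(NOT (u OR a)) <-> (NOT a) = F <-> F = T
NOT ((NOT (u OR a)) <-> (NOT a)) = F
NOT u = T
NOT u = T
a XOR (NOT u) = T XOR T = F
(NOT u) -> (a XOR (NOT u)) = T -> F = F
(NOT ((NOT (u OR a)) <-> (NOT a))) OR ((NOT u) -> (a XOR (NOT u))) = F OR F = F

F


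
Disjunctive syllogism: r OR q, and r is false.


Disjunctive syllogism: from (P ∨ Q) and ¬P, infer Q.
One disjunct, 'r', is ruled out; the other must hold.

q


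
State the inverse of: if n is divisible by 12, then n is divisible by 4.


The inverse of (P → Q) is (¬P → ¬Q). It is equivalent to the converse, not to the original.
Here P = 'n is divisible by 12' and Q = 'n is divisible by 4'.

If not (n is divisible by 12), then not (n is divisible by 4).


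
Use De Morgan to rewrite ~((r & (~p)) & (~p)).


De Morgan: the negation of a conjunction is the disjunction of the negations.
Distribute ~ across &, flipping it to |, and negate each literal.

((~r) | p) | p


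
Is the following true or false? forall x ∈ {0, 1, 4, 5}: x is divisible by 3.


Evaluate the predicate on each element: 0:True, 1:False, 4:False, 5:False.
Counterexample x = 1 fails the predicate.

False


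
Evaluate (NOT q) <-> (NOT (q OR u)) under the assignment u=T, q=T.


Substitute u=T, q=T:
NOT q = F
q OR u = T OR T = T
NOT (q OR u) = F
(NOT q) <-> (NOT (q OR u)) = F <-> F = T

T


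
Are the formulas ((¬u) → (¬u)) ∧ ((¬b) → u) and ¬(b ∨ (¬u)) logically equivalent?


Compare truth tables:
b | u | φ | ψ
-------------
F | F | F | F
T | F | T | F
F | T | T | T
T | T | T | F
They differ at row 2 (b=T, u=F): φ=T but ψ=F.

No, they are not logically equivalent.


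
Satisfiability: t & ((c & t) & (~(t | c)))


Check all 4 assignments over {c, t}:
c | t | φ
---------
False | False | False
True | False | False
False | True | False
True | True | False
No assignment makes the formula true.

Unsatisfiable.


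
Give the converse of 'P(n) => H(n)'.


The converse of (P → Q) is (Q → P). It is not in general equivalent to the original.
Here P = 'P(n)' and Q = 'H(n)'.

If H(n), then P(n).


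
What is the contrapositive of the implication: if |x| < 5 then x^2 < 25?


The contrapositive of (P → Q) is (¬Q → ¬P); it is logically equivalent to the original.
Here P = '|x| < 5' and Q = 'x^2 < 25'.

If not (x^2 < 25), then not (|x| < 5).


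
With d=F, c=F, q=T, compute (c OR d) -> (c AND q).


Substitute d=F, c=F, q=T:
c OR d = F OR F = F
c AND q = F AND T = F
(c OR d) -> (c AND q) = F -> F = T

T


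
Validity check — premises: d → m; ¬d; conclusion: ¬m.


This is denying the antecedent (fallacy). There exist truth assignments where the premises are all true but the conclusion is false.

Invalid.


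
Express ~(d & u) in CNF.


Step 1: Apply De Morgan: ¬(d ∧ u) = ¬d ∨ ¬u.

(~d) | (~u)


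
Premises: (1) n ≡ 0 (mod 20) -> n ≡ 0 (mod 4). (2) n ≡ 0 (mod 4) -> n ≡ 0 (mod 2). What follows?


Hypothetical syllogism: from (P → Q) and (Q → R), infer (P → R).
Chain the two implications through the shared middle term 'n ≡ 0 (mod 4)'.

n ≡ 0 (mod 20) -> n ≡ 0 (mod 2)


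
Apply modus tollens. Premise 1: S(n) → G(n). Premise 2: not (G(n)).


Modus tollens: from (P → Q) and ¬Q, infer ¬P.
Q = 'G(n)' is denied; since P → Q, P must also fail.

Not (S(n)).


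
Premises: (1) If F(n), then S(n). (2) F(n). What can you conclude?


Modus ponens: from (P → Q) and P, infer Q.
P = 'F(n)' is asserted, and P → Q holds, so Q follows.

S(n).


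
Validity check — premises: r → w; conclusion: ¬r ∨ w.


This matches the form of material implication: the conclusion follows in every model of the premises.

Valid.


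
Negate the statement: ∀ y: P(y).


¬(∀ x: φ) = ∃ x: ¬φ, and ¬(∃ x: φ) = ∀ x: ¬φ.
Apply to the universal statement.

∃ y: ¬(P(y))


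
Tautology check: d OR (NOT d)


Build the truth table over {d}:
d | φ
-----
F | T
T | T
Every row evaluates to true.

Yes, it is a tautology.


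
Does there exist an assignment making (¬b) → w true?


Search for a satisfying assignment over {b, w}.
Try b=T, w=F: the formula evaluates to T.
A satisfying assignment exists.

Satisfiable.


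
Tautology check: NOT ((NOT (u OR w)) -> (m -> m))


Build the truth table over {m, u, w}:
m | u | w | φ
-------------
F | F | F | F
T | F | F | F
F | T | F | F
T | T | F | F
F | F | T | F
T | F | T | F
F | T | T | F
T | T | T | F
Counterexample at row 1: with m=F, u=F, w=F, the formula is F.

No, it is not a tautology.


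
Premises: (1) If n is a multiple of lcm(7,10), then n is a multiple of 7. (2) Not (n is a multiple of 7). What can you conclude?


Modus tollens: from (P → Q) and ¬Q, infer ¬P.
Q = 'n is a multiple of 7' is denied; since P → Q, P must also fail.

Not (n is a multiple of lcm(7,10)).


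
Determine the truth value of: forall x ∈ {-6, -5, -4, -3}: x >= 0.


Evaluate the predicate on each element: -6:False, -5:False, -4:False, -3:False.
Counterexample x = -6 fails the predicate.

False


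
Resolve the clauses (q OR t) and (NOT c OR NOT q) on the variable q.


The clauses contain complementary literals q and NOTq.
Resolution eliminates this pair and disjoins the remaining literals (merging duplicates).

(t OR NOT c)


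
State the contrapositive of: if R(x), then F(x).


The contrapositive of (P → Q) is (¬Q → ¬P); it is logically equivalent to the original.
Here P = 'R(x)' and Q = 'F(x)'.

If not (F(x)), then not (R(x)).


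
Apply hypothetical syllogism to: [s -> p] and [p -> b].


Hypothetical syllogism: from (P → Q) and (Q → R), infer (P → R).
Chain the two implications through the shared middle term 'p'.

s -> b


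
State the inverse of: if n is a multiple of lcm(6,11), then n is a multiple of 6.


The inverse of (P → Q) is (¬P → ¬Q). It is equivalent to the converse, not to the original.
Here P = 'n is a multiple of lcm(6,11)' and Q = 'n is a multiple of 6'.

If not (n is a multiple of lcm(6,11)), then not (n is a multiple of 6).


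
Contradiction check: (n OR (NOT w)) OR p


Truth table over {n, p, w}:
n | p | w | φ
-------------
F | F | F | T
T | F | F | T
F | T | F | T
T | T | F | T
F | F | T | F
T | F | T | T
F | T | T | T
T | T | T | T
Satisfying assignment at row 1: n=F, p=F, w=F gives T.

No, it is not a contradiction.


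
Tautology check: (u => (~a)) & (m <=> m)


Build the truth table over {a, m, u}:
a | m | u | φ
-------------
False | False | False | True
True | False | False | True
False | True | False | True
True | True | False | True
False | False | True | True
True | False | True | False
False | True | True | True
True | True | True | False
Counterexample at row 6: with a=True, m=False, u=True, the formula is False.

No, it is not a tautology.


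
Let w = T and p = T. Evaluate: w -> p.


Implication is false only when antecedent is true and consequent is false.
Substitute: w=T, p=T.
T -> T evaluates to T.

T


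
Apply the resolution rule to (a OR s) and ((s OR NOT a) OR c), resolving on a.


The clauses contain complementary literals a and NOTa.
Resolution eliminates this pair and disjoins the remaining literals (merging duplicates).

(s OR c)


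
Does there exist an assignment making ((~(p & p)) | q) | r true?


Search for a satisfying assignment over {p, q, r}.
Try p=False, q=False, r=False: the formula evaluates to True.
A satisfying assignment exists.

Satisfiable.


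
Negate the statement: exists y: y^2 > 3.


¬(forall x: φ) = exists x: ¬φ, and ¬(exists x: φ) = forall x: ¬φ.
Apply to the existential statement.

forall y: ~(y^2 > 3)


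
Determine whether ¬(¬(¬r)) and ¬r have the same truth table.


Compare truth tables:
r | φ | ψ
---------
F | T | T
T | F | F
The columns φ and ψ agree on every row.

Yes, they are logically equivalent.


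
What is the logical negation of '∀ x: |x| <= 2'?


¬(∀ x: φ) = ∃ x: ¬φ, and ¬(∃ x: φ) = ∀ x: ¬φ.
Apply to the universal statement.

∃ x: ¬(|x| <= 2)


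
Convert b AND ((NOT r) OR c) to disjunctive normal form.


Step 1: Distribute ∧ over ∨: b ∧ ((¬r) ∨ c) = (b ∧ (¬r)) ∨ (b ∧ c).

(b AND (NOT r)) OR (b AND c)


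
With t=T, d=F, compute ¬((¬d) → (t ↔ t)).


Substitute t=T, d=F:
¬d = T
t ↔ t = T ↔ T = T
(¬d) → (t ↔ t) = T → T = T
¬((¬d) → (t ↔ t)) = F

F


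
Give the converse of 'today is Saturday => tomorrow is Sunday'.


The converse of (P → Q) is (Q → P). It is not in general equivalent to the original.
Here P = 'today is Saturday' and Q = 'tomorrow is Sunday'.

If tomorrow is Sunday, then today is Saturday.


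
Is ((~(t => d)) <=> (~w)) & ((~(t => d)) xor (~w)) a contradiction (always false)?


Truth table over {d, t, w}:
d | t | w | φ
-------------
False | False | False | False
True | False | False | False
False | True | False | False
True | True | False | False
False | False | True | False
True | False | True | False
False | True | True | False
True | True | True | False
Every row is false.

Yes, it is a contradiction.


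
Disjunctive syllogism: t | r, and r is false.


Disjunctive syllogism: from (P ∨ Q) and ¬P, infer Q.
One disjunct, 'r', is ruled out; the other must hold.

t


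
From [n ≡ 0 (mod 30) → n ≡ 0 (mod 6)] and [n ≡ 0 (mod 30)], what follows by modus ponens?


Modus ponens: from (P → Q) and P, infer Q.
P = 'n ≡ 0 (mod 30)' is asserted, and P → Q holds, so Q follows.

n ≡ 0 (mod 6).


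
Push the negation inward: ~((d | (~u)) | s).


De Morgan: the negation of a disjunction is the conjunction of the negations.
Distribute ~ across |, flipping it to &, and negate each literal.

((~d) & u) & (~s)


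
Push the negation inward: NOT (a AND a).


De Morgan: the negation of a conjunction is the disjunction of the negations.
Distribute NOT across AND, flipping it to OR, and negate each literal.

(NOT a) OR (NOT a)


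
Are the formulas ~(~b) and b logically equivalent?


Compare truth tables:
b | φ | ψ
---------
False | False | False
True | True | True
The columns φ and ψ agree on every row.

Yes, they are logically equivalent.


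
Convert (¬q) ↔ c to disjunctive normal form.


Step 1: (¬q) ↔ c is true exactly when both agree: ((¬q) ∧ c) ∨ (¬(¬q) ∧ ¬c).
Step 2: Eliminate any double negations (¬¬X = X).

((¬q) ∧ c) ∨ (q ∧ (¬c))


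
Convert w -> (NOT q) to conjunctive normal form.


Step 1: Rewrite w → (¬q) as ¬w ∨ (¬q).

(NOT w) OR (NOT q)
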